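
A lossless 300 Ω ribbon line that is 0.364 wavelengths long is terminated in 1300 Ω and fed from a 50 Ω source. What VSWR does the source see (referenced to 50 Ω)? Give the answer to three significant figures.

VSWR ≈ 12.3

βl = 2π × 0.364 = 131°
tan(βl) = -1.15
Z_in = Z_0·(Z_L + jZ_0·tanβl)/(Z_0 + jZ_L·tanβl) = 117 + j238 Ω
Γ_s = (Z_in − Z_s)/(Z_in + Z_s) = (67 + j238)/(167 + j238), |Γ_s| = 0.85
VSWR = (1 + |Γ_s|)/(1 − |Γ_s|)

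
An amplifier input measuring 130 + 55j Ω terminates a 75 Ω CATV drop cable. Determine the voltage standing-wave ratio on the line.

VSWR ≈ 2.16

Γ = (Z_L − Z_0)/(Z_L + Z_0) = (55 + j55)/(205 + j55)
|Γ| = 77.8/212 = 0.366
VSWR = (1 + |Γ|)/(1 − |Γ|) = 1.37/0.634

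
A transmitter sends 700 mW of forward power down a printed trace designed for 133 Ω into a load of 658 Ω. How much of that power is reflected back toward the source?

Γ = (658 − 133)/(658 + 133) = 0.664
|Γ|² = 0.441
P_refl = |Γ|²·P_inc = 308 mW, P_del = (1 − |Γ|²)·P_inc = 392 mW

P_reflected ≈ 308 mW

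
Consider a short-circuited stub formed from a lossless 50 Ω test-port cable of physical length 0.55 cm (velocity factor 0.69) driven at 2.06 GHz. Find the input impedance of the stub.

Z_in ≈ +j17.9 Ω

λ = v/f = 0.69·c / 2.06 GHz = 0.1 m
βl = 2π·l/λ = 2π × 0.0547 = 19.7°
tan(βl) = 0.358
For a short-circuited stub, Z_in = jZ_0·tan(βl)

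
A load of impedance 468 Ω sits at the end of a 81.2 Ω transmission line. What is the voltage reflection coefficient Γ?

Γ = 0.704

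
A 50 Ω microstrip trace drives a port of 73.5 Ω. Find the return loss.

RL ≈ 14.4 dB

Γ = (73.5 − 50)/(73.5 + 50) = 0.19
RL = −20·log₁₀|Γ| = −20·log₁₀(0.19)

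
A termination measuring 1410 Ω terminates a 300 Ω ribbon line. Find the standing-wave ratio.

For a purely resistive load, VSWR = R_L/Z_0 or Z_0/R_L (whichever > 1) = 1410/300

VSWR ≈ 4.7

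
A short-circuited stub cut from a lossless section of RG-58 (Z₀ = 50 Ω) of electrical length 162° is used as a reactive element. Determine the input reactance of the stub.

X_in ≈ -16.2 Ω (capacitive)

tan(βl) = -0.325
For a short-circuited stub, Z_in = jZ_0·tan(βl)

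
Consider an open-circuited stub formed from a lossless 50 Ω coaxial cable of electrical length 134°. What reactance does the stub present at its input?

tan(βl) = -1.04
For an open-circuited stub, Z_in = −jZ_0·cot(βl) = −jZ_0/tan(βl)

X_in ≈ 48.3 Ω (inductive)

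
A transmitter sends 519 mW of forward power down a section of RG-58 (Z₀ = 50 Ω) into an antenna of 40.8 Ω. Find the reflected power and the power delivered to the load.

Γ = (40.8 − 50)/(40.8 + 50) = -0.101
|Γ|² = 0.0103
P_refl = |Γ|²·P_inc = 5.33 mW, P_del = (1 − |Γ|²)·P_inc = 514 mW

P_reflected ≈ 5.33 mW; P_delivered ≈ 514 mW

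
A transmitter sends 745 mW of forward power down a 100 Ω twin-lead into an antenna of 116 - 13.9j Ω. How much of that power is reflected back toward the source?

|Γ| = |(16 − j13.9)/(216 − j13.9)| = 0.0979
|Γ|² = 0.00959
P_refl = |Γ|²·P_inc = 7.14 mW, P_del = (1 − |Γ|²)·P_inc = 738 mW

P_reflected ≈ 7.14 mW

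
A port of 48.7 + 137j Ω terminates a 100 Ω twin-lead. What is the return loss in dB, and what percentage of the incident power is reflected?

Γ = (-51.3 + j137)/(148.7 + j137), |Γ| = 0.724
RL = −20·log₁₀(0.724) = 2.81 dB
P_refl/P_inc = |Γ|² = 0.523

RL ≈ 2.81 dB; 52.3% of incident power reflected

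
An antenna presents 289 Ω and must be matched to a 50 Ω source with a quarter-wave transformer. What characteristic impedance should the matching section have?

Z_qwt = √(Z_0·R_L) = √(50 × 289) = √14450

Z_qwt ≈ 120 Ω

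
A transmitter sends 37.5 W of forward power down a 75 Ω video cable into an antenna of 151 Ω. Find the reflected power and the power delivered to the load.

P_reflected ≈ 4.24 W; P_delivered ≈ 33.3 W

Γ = (151 − 75)/(151 + 75) = 0.336
|Γ|² = 0.113
P_refl = |Γ|²·P_inc = 4.24 W, P_del = (1 − |Γ|²)·P_inc = 33.3 W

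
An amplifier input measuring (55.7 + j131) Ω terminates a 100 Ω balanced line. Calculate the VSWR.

Γ = (Z_L − Z_0)/(Z_L + Z_0) = (-44.3 + j131)/(155.7 + j131)
|Γ| = 138/203 = 0.68
VSWR = (1 + |Γ|)/(1 − |Γ|) = 1.68/0.32

VSWR ≈ 5.24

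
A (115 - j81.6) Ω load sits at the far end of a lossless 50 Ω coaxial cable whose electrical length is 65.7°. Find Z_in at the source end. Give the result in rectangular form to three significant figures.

tan(βl) = tan(65.7°) = 2.21
Z_in = Z_0·(Z_L + jZ_0·tanβl)/(Z_0 + jZ_L·tanβl)
     = 50·(115 + j29.1)/(231 + j255)

Z_in ≈ 14.4 − j9.55 Ω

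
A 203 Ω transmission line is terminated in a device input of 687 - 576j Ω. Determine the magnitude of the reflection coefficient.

Γ = (Z_L − Z_0)/(Z_L + Z_0) = (484 − j576)/(890 − j576)
|Γ| = 752/1060

|Γ| ≈ 0.71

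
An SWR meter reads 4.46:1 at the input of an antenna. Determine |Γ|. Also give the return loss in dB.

|Γ| = (S − 1)/(S + 1) = (4.46 − 1)/(4.46 + 1) = 3.46/5.46
RL = −20·log₁₀|Γ| = −20·log₁₀(0.634)

|Γ| ≈ 0.634; return loss ≈ 3.96 dB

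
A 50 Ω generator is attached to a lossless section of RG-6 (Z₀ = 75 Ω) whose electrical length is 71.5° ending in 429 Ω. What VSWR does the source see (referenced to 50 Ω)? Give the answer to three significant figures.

VSWR ≈ 4.31

tan(βl) = 2.99
Z_in = Z_0·(Z_L + jZ_0·tanβl)/(Z_0 + jZ_L·tanβl) = 14.5 − j24.2 Ω
Γ_s = (Z_in − Z_s)/(Z_in + Z_s) = (-35.5 − j24.2)/(64.5 − j24.2), |Γ_s| = 0.623
VSWR = (1 + |Γ_s|)/(1 − |Γ_s|)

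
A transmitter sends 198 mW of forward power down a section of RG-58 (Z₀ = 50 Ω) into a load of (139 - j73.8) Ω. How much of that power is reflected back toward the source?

P_reflected ≈ 64.3 mW

|Γ| = |(89 − j73.8)/(189 − j73.8)| = 0.57
|Γ|² = 0.325
P_refl = |Γ|²·P_inc = 64.3 mW, P_del = (1 − |Γ|²)·P_inc = 134 mW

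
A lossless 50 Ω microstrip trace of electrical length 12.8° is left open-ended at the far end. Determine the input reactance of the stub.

X_in ≈ -220 Ω (capacitive)

tan(βl) = 0.227
For an open-ended stub, Z_in = −jZ_0·cot(βl) = −jZ_0/tan(βl)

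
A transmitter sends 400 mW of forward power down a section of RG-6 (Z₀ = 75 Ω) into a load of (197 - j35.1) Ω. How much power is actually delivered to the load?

P_delivered ≈ 314 mW

|Γ| = |(122 − j35.1)/(272 − j35.1)| = 0.463
|Γ|² = 0.214
P_refl = |Γ|²·P_inc = 85.7 mW, P_del = (1 − |Γ|²)·P_inc = 314 mW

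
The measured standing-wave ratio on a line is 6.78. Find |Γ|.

|Γ| ≈ 0.743

|Γ| = (S − 1)/(S + 1) = (6.78 − 1)/(6.78 + 1) = 5.78/7.78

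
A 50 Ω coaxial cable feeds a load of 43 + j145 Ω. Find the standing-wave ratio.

VSWR ≈ 11.7

Γ = (Z_L − Z_0)/(Z_L + Z_0) = (-7 + j145)/(93 + j145)
|Γ| = 145/172 = 0.843
VSWR = (1 + |Γ|)/(1 − |Γ|) = 1.84/0.157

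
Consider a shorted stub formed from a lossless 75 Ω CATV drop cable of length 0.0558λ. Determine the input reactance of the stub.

X_in ≈ 27.4 Ω (inductive)

βl = 2π × 0.0558 = 20.1°
tan(βl) = 0.366
For a shorted stub, Z_in = jZ_0·tan(βl)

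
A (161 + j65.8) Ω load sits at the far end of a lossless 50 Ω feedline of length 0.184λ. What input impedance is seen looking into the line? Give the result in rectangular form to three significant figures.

βl = 2π × 0.184 = 66.2°
tan(βl) = tan(66.2°) = 2.27
Z_in = Z_0·(Z_L + jZ_0·tanβl)/(Z_0 + jZ_L·tanβl)
     = 50·(161 + j179)/(-99.5 + j366)

Z_in ≈ 17.3 − j26.7 Ω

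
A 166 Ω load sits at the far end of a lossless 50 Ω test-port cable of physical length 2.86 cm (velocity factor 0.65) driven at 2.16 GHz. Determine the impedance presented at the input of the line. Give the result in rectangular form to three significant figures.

λ = v/f = 0.65·c / 2.16 GHz = 0.0903 m
βl = 2π·l/λ = 2π × 0.317 = 114°
tan(βl) = tan(114°) = -2.24
Z_in = Z_0·(Z_L + jZ_0·tanβl)/(Z_0 + jZ_L·tanβl)
     = 50·(166 − j112)/(50 − j372)

Z_in ≈ 17.7 + j19.9 Ω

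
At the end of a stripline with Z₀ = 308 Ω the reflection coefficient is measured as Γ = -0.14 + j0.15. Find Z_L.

Z_L ≈ 223 + j69.9 Ω

Z_L = Z_0·(1 + Γ)/(1 − Γ) = 308·(0.86 + j0.15)/(1.14 − j0.15)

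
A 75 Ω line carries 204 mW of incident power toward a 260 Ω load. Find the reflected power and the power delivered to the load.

Γ = (260 − 75)/(260 + 75) = 0.552
|Γ|² = 0.305
P_refl = |Γ|²·P_inc = 62.2 mW, P_del = (1 − |Γ|²)·P_inc = 142 mW

P_reflected ≈ 62.2 mW; P_delivered ≈ 142 mW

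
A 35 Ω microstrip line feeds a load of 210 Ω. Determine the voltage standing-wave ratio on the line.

VSWR ≈ 6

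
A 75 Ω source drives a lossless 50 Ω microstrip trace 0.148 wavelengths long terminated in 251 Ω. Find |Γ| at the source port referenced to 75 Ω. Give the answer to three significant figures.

βl = 2π × 0.148 = 53.3°
tan(βl) = 1.34
Z_in = Z_0·(Z_L + jZ_0·tanβl)/(Z_0 + jZ_L·tanβl) = 15.2 − j35 Ω
Γ_s = (Z_in − Z_s)/(Z_in + Z_s) = (-59.8 − j35)/(90.2 − j35), |Γ_s| = 0.717

|Γ| ≈ 0.717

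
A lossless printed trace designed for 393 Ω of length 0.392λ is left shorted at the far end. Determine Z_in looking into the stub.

Z_in ≈ −j317 Ω

βl = 2π × 0.392 = 141°
tan(βl) = -0.806
For a shorted stub, Z_in = jZ_0·tan(βl)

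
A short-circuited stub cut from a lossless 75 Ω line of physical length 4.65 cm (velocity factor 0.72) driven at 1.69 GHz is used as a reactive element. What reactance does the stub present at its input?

X_in ≈ -86.4 Ω (capacitive)

λ = v/f = 0.72·c / 1.69 GHz = 0.128 m
βl = 2π·l/λ = 2π × 0.364 = 131°
tan(βl) = -1.15
For a short-circuited stub, Z_in = jZ_0·tan(βl)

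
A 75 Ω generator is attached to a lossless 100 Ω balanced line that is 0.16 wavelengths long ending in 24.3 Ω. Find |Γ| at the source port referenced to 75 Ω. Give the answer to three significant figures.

βl = 2π × 0.16 = 57.6°
tan(βl) = 1.58
Z_in = Z_0·(Z_L + jZ_0·tanβl)/(Z_0 + jZ_L·tanβl) = 73.8 + j129 Ω
Γ_s = (Z_in − Z_s)/(Z_in + Z_s) = (-1.19 + j129)/(149 + j129), |Γ_s| = 0.656

|Γ| ≈ 0.656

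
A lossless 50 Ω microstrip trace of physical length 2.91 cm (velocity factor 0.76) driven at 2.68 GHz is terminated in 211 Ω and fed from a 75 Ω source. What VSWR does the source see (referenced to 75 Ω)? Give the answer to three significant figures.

VSWR ≈ 5.31

λ = v/f = 0.76·c / 2.68 GHz = 0.0851 m
βl = 2π·l/λ = 2π × 0.342 = 123°
tan(βl) = -1.53
Z_in = Z_0·(Z_L + jZ_0·tanβl)/(Z_0 + jZ_L·tanβl) = 16.5 + j30.1 Ω
Γ_s = (Z_in − Z_s)/(Z_in + Z_s) = (-58.5 + j30.1)/(91.5 + j30.1), |Γ_s| = 0.683
VSWR = (1 + |Γ_s|)/(1 − |Γ_s|)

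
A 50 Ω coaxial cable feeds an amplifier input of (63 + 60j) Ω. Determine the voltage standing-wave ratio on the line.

VSWR ≈ 2.85

Γ = (Z_L − Z_0)/(Z_L + Z_0) = (13 + j60)/(113 + j60)
|Γ| = 61.4/128 = 0.48
VSWR = (1 + |Γ|)/(1 − |Γ|) = 1.48/0.52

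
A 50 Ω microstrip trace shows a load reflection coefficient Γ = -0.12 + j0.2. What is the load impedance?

Z_L = Z_0·(1 + Γ)/(1 − Γ) = 50·(0.88 + j0.2)/(1.12 − j0.2)

Z_L ≈ 36.5 + j15.5 Ω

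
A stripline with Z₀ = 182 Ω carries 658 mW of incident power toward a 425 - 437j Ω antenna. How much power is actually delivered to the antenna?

P_delivered ≈ 364 mW

|Γ| = |(243 − j437)/(607 − j437)| = 0.669
|Γ|² = 0.447
P_refl = |Γ|²·P_inc = 294 mW, P_del = (1 − |Γ|²)·P_inc = 364 mW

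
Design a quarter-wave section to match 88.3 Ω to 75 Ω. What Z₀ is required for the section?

Z_qwt = √(Z_0·R_L) = √(75 × 88.3) = √6622

Z_qwt ≈ 81.4 Ω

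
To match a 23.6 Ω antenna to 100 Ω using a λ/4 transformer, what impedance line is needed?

Z_qwt = √(Z_0·R_L) = √(100 × 23.6) = √2360

Z_qwt ≈ 48.6 Ω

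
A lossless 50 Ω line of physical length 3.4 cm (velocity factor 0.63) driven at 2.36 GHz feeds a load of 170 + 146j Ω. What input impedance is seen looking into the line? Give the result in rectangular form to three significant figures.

Z_in ≈ 23.1 + j64.3 Ω

λ = v/f = 0.63·c / 2.36 GHz = 0.0801 m
βl = 2π·l/λ = 2π × 0.425 = 153°
tan(βl) = tan(153°) = -0.513
Z_in = Z_0·(Z_L + jZ_0·tanβl)/(Z_0 + jZ_L·tanβl)
     = 50·(170 + j120)/(125 − j87.2)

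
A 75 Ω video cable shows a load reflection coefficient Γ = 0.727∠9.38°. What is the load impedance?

Z_L = Z_0·(1 + Γ)/(1 − Γ) = 75·(1.72 + j0.118)/(0.283 − j0.118)

Z_L ≈ 376 + j189 Ω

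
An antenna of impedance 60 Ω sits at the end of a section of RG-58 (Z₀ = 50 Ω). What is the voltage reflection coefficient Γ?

Γ = 0.0909

Γ = (Z_L − Z_0)/(Z_L + Z_0) = (60 − 50)/(60 + 50) = 10/110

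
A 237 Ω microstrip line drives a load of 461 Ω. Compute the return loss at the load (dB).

Γ = (461 − 237)/(461 + 237) = 0.321
RL = −20·log₁₀|Γ| = −20·log₁₀(0.321)

RL ≈ 9.87 dB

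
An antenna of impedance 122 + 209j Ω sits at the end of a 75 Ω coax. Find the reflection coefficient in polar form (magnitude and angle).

Γ ≈ 0.746 ∠ 30.6°

Γ = (Z_L − Z_0)/(Z_L + Z_0) = (47 + j209)/(197 + j209)
|Γ| = 214/287 = 0.746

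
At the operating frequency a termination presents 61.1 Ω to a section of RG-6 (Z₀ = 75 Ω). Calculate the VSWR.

VSWR ≈ 1.23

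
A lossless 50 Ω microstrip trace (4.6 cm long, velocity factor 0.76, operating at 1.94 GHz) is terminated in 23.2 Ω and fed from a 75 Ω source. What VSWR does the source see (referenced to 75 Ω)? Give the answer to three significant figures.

VSWR ≈ 2.6

λ = v/f = 0.76·c / 1.94 GHz = 0.118 m
βl = 2π·l/λ = 2π × 0.391 = 141°
tan(βl) = -0.813
Z_in = Z_0·(Z_L + jZ_0·tanβl)/(Z_0 + jZ_L·tanβl) = 33.7 − j27.9 Ω
Γ_s = (Z_in − Z_s)/(Z_in + Z_s) = (-41.3 − j27.9)/(109 − j27.9), |Γ_s| = 0.444
VSWR = (1 + |Γ_s|)/(1 − |Γ_s|)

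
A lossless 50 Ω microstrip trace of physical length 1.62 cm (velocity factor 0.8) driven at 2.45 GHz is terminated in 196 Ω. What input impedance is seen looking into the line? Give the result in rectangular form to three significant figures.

Z_in ≈ 16.8 − j26.9 Ω

λ = v/f = 0.8·c / 2.45 GHz = 0.098 m
βl = 2π·l/λ = 2π × 0.165 = 59.5°
tan(βl) = tan(59.5°) = 1.7
Z_in = Z_0·(Z_L + jZ_0·tanβl)/(Z_0 + jZ_L·tanβl)
     = 50·(196 + j85)/(50 + j333)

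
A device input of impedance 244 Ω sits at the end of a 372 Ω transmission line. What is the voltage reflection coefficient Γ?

Γ = -0.208

Γ = (Z_L − Z_0)/(Z_L + Z_0) = (244 − 372)/(244 + 372) = -128/616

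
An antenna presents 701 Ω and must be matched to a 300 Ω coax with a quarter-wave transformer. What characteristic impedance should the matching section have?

Z_qwt ≈ 459 Ω

Z_qwt = √(Z_0·R_L) = √(300 × 701) = √210300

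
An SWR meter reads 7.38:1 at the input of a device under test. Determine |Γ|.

|Γ| ≈ 0.761

|Γ| = (S − 1)/(S + 1) = (7.38 − 1)/(7.38 + 1) = 6.38/8.38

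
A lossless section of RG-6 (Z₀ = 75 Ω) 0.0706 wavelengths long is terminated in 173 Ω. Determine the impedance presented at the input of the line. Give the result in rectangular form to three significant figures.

βl = 2π × 0.0706 = 25.4°
tan(βl) = tan(25.4°) = 0.475
Z_in = Z_0·(Z_L + jZ_0·tanβl)/(Z_0 + jZ_L·tanβl)
     = 75·(173 + j35.6)/(75 + j82.2)

Z_in ≈ 96.3 − j69.9 Ω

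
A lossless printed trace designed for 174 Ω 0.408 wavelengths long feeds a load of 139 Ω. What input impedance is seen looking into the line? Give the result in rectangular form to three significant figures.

Z_in ≈ 156 − j32.3 Ω

βl = 2π × 0.408 = 147°
tan(βl) = tan(147°) = -0.652
Z_in = Z_0·(Z_L + jZ_0·tanβl)/(Z_0 + jZ_L·tanβl)
     = 174·(139 − j114)/(174 − j90.7)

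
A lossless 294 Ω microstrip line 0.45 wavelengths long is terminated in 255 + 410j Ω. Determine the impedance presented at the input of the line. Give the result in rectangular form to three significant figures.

βl = 2π × 0.45 = 162°
tan(βl) = tan(162°) = -0.325
Z_in = Z_0·(Z_L + jZ_0·tanβl)/(Z_0 + jZ_L·tanβl)
     = 294·(255 + j314)/(427 − j82.9)

Z_in ≈ 129 + j241 Ω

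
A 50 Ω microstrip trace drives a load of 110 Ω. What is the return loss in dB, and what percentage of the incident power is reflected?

RL ≈ 8.52 dB; 14.1% of incident power reflected

Γ = (110 − 50)/(110 + 50) = 0.375
RL = −20·log₁₀(0.375) = 8.52 dB
P_refl/P_inc = |Γ|² = 0.141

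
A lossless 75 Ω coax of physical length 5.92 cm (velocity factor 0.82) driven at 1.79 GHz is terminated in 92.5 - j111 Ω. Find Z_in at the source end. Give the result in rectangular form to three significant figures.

λ = v/f = 0.82·c / 1.79 GHz = 0.137 m
βl = 2π·l/λ = 2π × 0.431 = 155°
tan(βl) = tan(155°) = -0.465
Z_in = Z_0·(Z_L + jZ_0·tanβl)/(Z_0 + jZ_L·tanβl)
     = 75·(92.5 − j146)/(23.4 − j43)

Z_in ≈ 264 + j17.6 Ω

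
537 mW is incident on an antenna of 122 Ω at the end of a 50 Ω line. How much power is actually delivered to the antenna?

P_delivered ≈ 443 mW

Γ = (122 − 50)/(122 + 50) = 0.419
|Γ|² = 0.175
P_refl = |Γ|²·P_inc = 94.1 mW, P_del = (1 − |Γ|²)·P_inc = 443 mW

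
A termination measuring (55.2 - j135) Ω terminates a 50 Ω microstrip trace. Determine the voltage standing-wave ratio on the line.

VSWR ≈ 8.5

Γ = (Z_L − Z_0)/(Z_L + Z_0) = (5.2 − j135)/(105.2 − j135)
|Γ| = 135/171 = 0.789
VSWR = (1 + |Γ|)/(1 − |Γ|) = 1.79/0.211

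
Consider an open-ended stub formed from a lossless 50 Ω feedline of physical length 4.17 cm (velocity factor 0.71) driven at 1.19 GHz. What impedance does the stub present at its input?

λ = v/f = 0.71·c / 1.19 GHz = 0.179 m
βl = 2π·l/λ = 2π × 0.233 = 83.9°
tan(βl) = 9.31
For an open-ended stub, Z_in = −jZ_0·cot(βl) = −jZ_0/tan(βl)

Z_in ≈ −j5.37 Ω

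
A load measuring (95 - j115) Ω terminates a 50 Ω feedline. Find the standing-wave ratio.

Γ = (Z_L − Z_0)/(Z_L + Z_0) = (45 − j115)/(145 − j115)
|Γ| = 123/185 = 0.667
VSWR = (1 + |Γ|)/(1 − |Γ|) = 1.67/0.333

VSWR ≈ 5.01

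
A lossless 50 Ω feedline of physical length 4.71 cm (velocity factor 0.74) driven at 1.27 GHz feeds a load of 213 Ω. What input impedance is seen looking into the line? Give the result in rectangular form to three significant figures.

Z_in ≈ 11.9 + j5.8 Ω

λ = v/f = 0.74·c / 1.27 GHz = 0.175 m
βl = 2π·l/λ = 2π × 0.269 = 97°
tan(βl) = tan(97°) = -8.14
Z_in = Z_0·(Z_L + jZ_0·tanβl)/(Z_0 + jZ_L·tanβl)
     = 50·(213 − j407)/(50 − j1730)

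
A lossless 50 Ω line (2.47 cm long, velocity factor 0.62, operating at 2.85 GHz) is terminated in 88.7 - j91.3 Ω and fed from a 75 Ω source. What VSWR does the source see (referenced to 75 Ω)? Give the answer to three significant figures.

VSWR ≈ 3.36

λ = v/f = 0.62·c / 2.85 GHz = 0.0653 m
βl = 2π·l/λ = 2π × 0.378 = 136°
tan(βl) = -0.957
Z_in = Z_0·(Z_L + jZ_0·tanβl)/(Z_0 + jZ_L·tanβl) = 49.4 + j74 Ω
Γ_s = (Z_in − Z_s)/(Z_in + Z_s) = (-25.6 + j74)/(124 + j74), |Γ_s| = 0.541
VSWR = (1 + |Γ_s|)/(1 − |Γ_s|)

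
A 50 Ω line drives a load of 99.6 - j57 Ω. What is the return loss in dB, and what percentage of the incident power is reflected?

RL ≈ 6.52 dB; 22.3% of incident power reflected

Γ = (49.6 − j57)/(149.6 − j57), |Γ| = 0.472
RL = −20·log₁₀(0.472) = 6.52 dB
P_refl/P_inc = |Γ|² = 0.223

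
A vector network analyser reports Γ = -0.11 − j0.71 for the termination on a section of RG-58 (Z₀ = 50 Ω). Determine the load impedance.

Z_L ≈ 13.9 − j40.9 Ω

Z_L = Z_0·(1 + Γ)/(1 − Γ) = 50·(0.89 − j0.71)/(1.11 + j0.71)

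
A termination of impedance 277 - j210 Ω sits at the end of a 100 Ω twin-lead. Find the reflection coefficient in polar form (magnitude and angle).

Γ ≈ 0.636 ∠ -20.8°

Γ = (Z_L − Z_0)/(Z_L + Z_0) = (177 − j210)/(377 − j210)
|Γ| = 275/432 = 0.636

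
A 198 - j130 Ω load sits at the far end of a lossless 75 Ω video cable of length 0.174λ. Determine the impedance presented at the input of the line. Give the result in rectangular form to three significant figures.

βl = 2π × 0.174 = 62.6°
tan(βl) = tan(62.6°) = 1.93
Z_in = Z_0·(Z_L + jZ_0·tanβl)/(Z_0 + jZ_L·tanβl)
     = 75·(198 + j14.9)/(326 + j383)

Z_in ≈ 20.9 − j21 Ω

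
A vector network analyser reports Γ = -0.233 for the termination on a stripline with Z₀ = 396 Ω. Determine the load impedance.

Z_L ≈ 246 Ω

Z_L = Z_0·(1 + Γ)/(1 − Γ) = 396·(0.767)/(1.23)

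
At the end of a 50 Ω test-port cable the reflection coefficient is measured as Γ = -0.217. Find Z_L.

Z_L ≈ 32.2 Ω

Z_L = Z_0·(1 + Γ)/(1 − Γ) = 50·(0.783)/(1.22)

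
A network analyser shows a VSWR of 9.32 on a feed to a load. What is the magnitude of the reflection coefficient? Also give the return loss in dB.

|Γ| = (S − 1)/(S + 1) = (9.32 − 1)/(9.32 + 1) = 8.32/10.3
RL = −20·log₁₀|Γ| = −20·log₁₀(0.806)

|Γ| ≈ 0.806; return loss ≈ 1.87 dB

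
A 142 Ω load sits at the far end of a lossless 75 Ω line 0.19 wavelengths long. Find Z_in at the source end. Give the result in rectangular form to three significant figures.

βl = 2π × 0.19 = 68.4°
tan(βl) = tan(68.4°) = 2.53
Z_in = Z_0·(Z_L + jZ_0·tanβl)/(Z_0 + jZ_L·tanβl)
     = 75·(142 + j189)/(75 + j359)

Z_in ≈ 43.9 − j20.5 Ω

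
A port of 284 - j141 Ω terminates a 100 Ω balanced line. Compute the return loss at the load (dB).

RL ≈ 4.93 dB

Γ = (184 − j141)/(384 − j141), |Γ| = 0.567
RL = −20·log₁₀|Γ| = −20·log₁₀(0.567)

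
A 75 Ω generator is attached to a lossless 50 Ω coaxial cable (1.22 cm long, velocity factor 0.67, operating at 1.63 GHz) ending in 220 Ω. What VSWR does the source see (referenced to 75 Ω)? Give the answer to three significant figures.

λ = v/f = 0.67·c / 1.63 GHz = 0.123 m
βl = 2π·l/λ = 2π × 0.0989 = 35.6°
tan(βl) = 0.716
Z_in = Z_0·(Z_L + jZ_0·tanβl)/(Z_0 + jZ_L·tanβl) = 30.4 − j60.1 Ω
Γ_s = (Z_in − Z_s)/(Z_in + Z_s) = (-44.6 − j60.1)/(105 − j60.1), |Γ_s| = 0.617
VSWR = (1 + |Γ_s|)/(1 − |Γ_s|)

VSWR ≈ 4.22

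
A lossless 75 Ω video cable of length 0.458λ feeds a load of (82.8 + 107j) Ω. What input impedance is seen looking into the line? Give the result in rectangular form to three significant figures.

Z_in ≈ 44.2 + j72.1 Ω

βl = 2π × 0.458 = 165°
tan(βl) = tan(165°) = -0.27
Z_in = Z_0·(Z_L + jZ_0·tanβl)/(Z_0 + jZ_L·tanβl)
     = 75·(82.8 + j86.7)/(104 − j22.4)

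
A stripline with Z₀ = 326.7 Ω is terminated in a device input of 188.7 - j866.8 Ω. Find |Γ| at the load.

|Γ| ≈ 0.87

Γ = (Z_L − Z_0)/(Z_L + Z_0) = (-138 − j866.8)/(515.4 − j866.8)
|Γ| = 878/1010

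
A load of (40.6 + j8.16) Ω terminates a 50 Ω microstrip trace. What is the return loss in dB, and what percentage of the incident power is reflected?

RL ≈ 17.3 dB; 1.87% of incident power reflected

Γ = (-9.4 + j8.16)/(90.6 + j8.16), |Γ| = 0.137
RL = −20·log₁₀(0.137) = 17.3 dB
P_refl/P_inc = |Γ|² = 0.0187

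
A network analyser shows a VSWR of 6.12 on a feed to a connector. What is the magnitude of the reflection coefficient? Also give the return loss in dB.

|Γ| ≈ 0.719; return loss ≈ 2.86 dB

|Γ| = (S − 1)/(S + 1) = (6.12 − 1)/(6.12 + 1) = 5.12/7.12
RL = −20·log₁₀|Γ| = −20·log₁₀(0.719)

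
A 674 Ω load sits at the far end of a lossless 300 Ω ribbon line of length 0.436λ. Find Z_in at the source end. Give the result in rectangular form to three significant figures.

Z_in ≈ 416 + j270 Ω

βl = 2π × 0.436 = 157°
tan(βl) = tan(157°) = -0.425
Z_in = Z_0·(Z_L + jZ_0·tanβl)/(Z_0 + jZ_L·tanβl)
     = 300·(674 − j128)/(300 − j287)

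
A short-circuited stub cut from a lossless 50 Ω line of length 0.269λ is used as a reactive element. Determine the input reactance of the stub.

βl = 2π × 0.269 = 96.8°
tan(βl) = -8.34
For a short-circuited stub, Z_in = jZ_0·tan(βl)

X_in ≈ -417 Ω (capacitive)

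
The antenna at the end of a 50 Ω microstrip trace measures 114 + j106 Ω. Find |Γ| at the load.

|Γ| ≈ 0.634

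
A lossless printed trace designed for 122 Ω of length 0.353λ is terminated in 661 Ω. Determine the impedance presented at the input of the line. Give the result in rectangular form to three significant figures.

Z_in ≈ 34.7 + j87.4 Ω

βl = 2π × 0.353 = 127°
tan(βl) = tan(127°) = -1.32
Z_in = Z_0·(Z_L + jZ_0·tanβl)/(Z_0 + jZ_L·tanβl)
     = 122·(661 − j161)/(122 − j875)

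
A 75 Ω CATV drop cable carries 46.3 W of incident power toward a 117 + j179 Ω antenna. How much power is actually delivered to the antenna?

|Γ| = |(42 + j179)/(192 + j179)| = 0.7
|Γ|² = 0.491
P_refl = |Γ|²·P_inc = 22.7 W, P_del = (1 − |Γ|²)·P_inc = 23.6 W

P_delivered ≈ 23.6 W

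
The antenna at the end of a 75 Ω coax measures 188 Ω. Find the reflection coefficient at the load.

Γ = (Z_L − Z_0)/(Z_L + Z_0) = (188 − 75)/(188 + 75) = 113/263

Γ = 0.43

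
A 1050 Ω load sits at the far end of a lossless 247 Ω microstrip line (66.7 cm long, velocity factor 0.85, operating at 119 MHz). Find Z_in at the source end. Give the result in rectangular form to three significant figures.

λ = v/f = 0.85·c / 119 MHz = 2.14 m
βl = 2π·l/λ = 2π × 0.311 = 112°
tan(βl) = tan(112°) = -2.47
Z_in = Z_0·(Z_L + jZ_0·tanβl)/(Z_0 + jZ_L·tanβl)
     = 247·(1050 − j610)/(247 − j2590)

Z_in ≈ 67 + j93.7 Ω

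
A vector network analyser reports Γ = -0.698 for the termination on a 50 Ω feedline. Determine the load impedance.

Z_L ≈ 8.89 Ω

Z_L = Z_0·(1 + Γ)/(1 − Γ) = 50·(0.302)/(1.7)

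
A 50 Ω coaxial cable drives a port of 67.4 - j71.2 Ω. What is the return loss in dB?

Γ = (17.4 − j71.2)/(117.4 − j71.2), |Γ| = 0.534
RL = −20·log₁₀|Γ| = −20·log₁₀(0.534)

RL ≈ 5.45 dB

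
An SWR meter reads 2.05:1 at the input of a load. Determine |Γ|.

|Γ| ≈ 0.344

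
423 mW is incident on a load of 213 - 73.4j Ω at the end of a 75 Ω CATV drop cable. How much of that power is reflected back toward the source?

P_reflected ≈ 117 mW

|Γ| = |(138 − j73.4)/(288 − j73.4)| = 0.526
|Γ|² = 0.277
P_refl = |Γ|²·P_inc = 117 mW, P_del = (1 − |Γ|²)·P_inc = 306 mW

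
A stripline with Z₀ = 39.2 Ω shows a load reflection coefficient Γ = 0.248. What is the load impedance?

Z_L = Z_0·(1 + Γ)/(1 − Γ) = 39.2·(1.25)/(0.752)

Z_L ≈ 65.1 Ω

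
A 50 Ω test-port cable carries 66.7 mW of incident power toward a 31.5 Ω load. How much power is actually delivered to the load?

Γ = (31.5 − 50)/(31.5 + 50) = -0.227
|Γ|² = 0.0515
P_refl = |Γ|²·P_inc = 3.44 mW, P_del = (1 − |Γ|²)·P_inc = 63.3 mW

P_delivered ≈ 63.3 mW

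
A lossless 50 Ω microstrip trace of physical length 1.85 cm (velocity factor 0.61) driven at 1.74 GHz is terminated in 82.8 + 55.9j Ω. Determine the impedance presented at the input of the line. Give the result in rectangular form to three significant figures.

Z_in ≈ 33.2 − j37.5 Ω

λ = v/f = 0.61·c / 1.74 GHz = 0.105 m
βl = 2π·l/λ = 2π × 0.176 = 63.3°
tan(βl) = tan(63.3°) = 1.99
Z_in = Z_0·(Z_L + jZ_0·tanβl)/(Z_0 + jZ_L·tanβl)
     = 50·(82.8 + j155)/(-61.3 + j165)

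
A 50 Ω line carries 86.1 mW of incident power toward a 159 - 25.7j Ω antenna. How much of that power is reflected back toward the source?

|Γ| = |(109 − j25.7)/(209 − j25.7)| = 0.532
|Γ|² = 0.283
P_refl = |Γ|²·P_inc = 24.4 mW, P_del = (1 − |Γ|²)·P_inc = 61.7 mW

P_reflected ≈ 24.4 mW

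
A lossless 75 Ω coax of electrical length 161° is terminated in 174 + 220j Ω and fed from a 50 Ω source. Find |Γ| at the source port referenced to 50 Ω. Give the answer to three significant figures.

tan(βl) = -0.344
Z_in = Z_0·(Z_L + jZ_0·tanβl)/(Z_0 + jZ_L·tanβl) = 41.6 + j113 Ω
Γ_s = (Z_in − Z_s)/(Z_in + Z_s) = (-8.4 + j113)/(91.6 + j113), |Γ_s| = 0.779

|Γ| ≈ 0.779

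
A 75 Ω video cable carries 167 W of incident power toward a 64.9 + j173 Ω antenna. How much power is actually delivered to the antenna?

P_delivered ≈ 65.7 W

|Γ| = |(-10.1 + j173)/(139.9 + j173)| = 0.779
|Γ|² = 0.607
P_refl = |Γ|²·P_inc = 101 W, P_del = (1 − |Γ|²)·P_inc = 65.7 W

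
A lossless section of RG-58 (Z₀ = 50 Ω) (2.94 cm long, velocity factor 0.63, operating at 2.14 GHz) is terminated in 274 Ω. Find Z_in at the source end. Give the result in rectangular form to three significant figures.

λ = v/f = 0.63·c / 2.14 GHz = 0.0883 m
βl = 2π·l/λ = 2π × 0.333 = 120°
tan(βl) = tan(120°) = -1.74
Z_in = Z_0·(Z_L + jZ_0·tanβl)/(Z_0 + jZ_L·tanβl)
     = 50·(274 − j87.2)/(50 − j478)

Z_in ≈ 12 + j27.4 Ω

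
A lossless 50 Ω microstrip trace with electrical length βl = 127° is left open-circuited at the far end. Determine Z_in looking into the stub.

Z_in ≈ +j37.7 Ω

tan(βl) = -1.33
For an open-circuited stub, Z_in = −jZ_0·cot(βl) = −jZ_0/tan(βl)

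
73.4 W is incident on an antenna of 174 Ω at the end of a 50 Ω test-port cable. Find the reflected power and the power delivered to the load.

P_reflected ≈ 22.5 W; P_delivered ≈ 50.9 W

Γ = (174 − 50)/(174 + 50) = 0.554
|Γ|² = 0.306
P_refl = |Γ|²·P_inc = 22.5 W, P_del = (1 − |Γ|²)·P_inc = 50.9 W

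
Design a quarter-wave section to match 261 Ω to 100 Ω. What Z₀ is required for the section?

Z_qwt = √(Z_0·R_L) = √(100 × 261) = √26100

Z_qwt ≈ 162 Ω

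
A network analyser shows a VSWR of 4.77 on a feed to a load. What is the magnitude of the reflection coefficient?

|Γ| ≈ 0.653

|Γ| = (S − 1)/(S + 1) = (4.77 − 1)/(4.77 + 1) = 3.77/5.77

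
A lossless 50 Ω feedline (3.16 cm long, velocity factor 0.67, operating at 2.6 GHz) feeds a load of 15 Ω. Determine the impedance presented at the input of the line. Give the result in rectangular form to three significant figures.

Z_in ≈ 20.5 − j28.3 Ω

λ = v/f = 0.67·c / 2.6 GHz = 0.0773 m
βl = 2π·l/λ = 2π × 0.409 = 147°
tan(βl) = tan(147°) = -0.646
Z_in = Z_0·(Z_L + jZ_0·tanβl)/(Z_0 + jZ_L·tanβl)
     = 50·(15 − j32.3)/(50 − j9.68)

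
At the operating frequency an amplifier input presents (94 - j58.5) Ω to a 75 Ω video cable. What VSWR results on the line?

Γ = (Z_L − Z_0)/(Z_L + Z_0) = (19 − j58.5)/(169 − j58.5)
|Γ| = 61.5/179 = 0.344
VSWR = (1 + |Γ|)/(1 − |Γ|) = 1.34/0.656

VSWR ≈ 2.05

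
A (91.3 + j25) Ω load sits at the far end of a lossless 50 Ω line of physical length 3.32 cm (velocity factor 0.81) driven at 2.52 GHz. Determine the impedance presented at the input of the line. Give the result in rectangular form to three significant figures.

λ = v/f = 0.81·c / 2.52 GHz = 0.0964 m
βl = 2π·l/λ = 2π × 0.344 = 124°
tan(βl) = tan(124°) = -1.49
Z_in = Z_0·(Z_L + jZ_0·tanβl)/(Z_0 + jZ_L·tanβl)
     = 50·(91.3 − j49.3)/(87.1 − j136)

Z_in ≈ 28.2 + j15.6 Ω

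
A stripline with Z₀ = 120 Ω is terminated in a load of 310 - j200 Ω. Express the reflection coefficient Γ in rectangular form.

Γ ≈ 0.541 − j0.213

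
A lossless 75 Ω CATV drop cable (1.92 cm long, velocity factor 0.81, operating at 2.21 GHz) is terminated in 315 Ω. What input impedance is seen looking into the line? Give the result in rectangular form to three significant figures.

λ = v/f = 0.81·c / 2.21 GHz = 0.11 m
βl = 2π·l/λ = 2π × 0.175 = 62.9°
tan(βl) = tan(62.9°) = 1.95
Z_in = Z_0·(Z_L + jZ_0·tanβl)/(Z_0 + jZ_L·tanβl)
     = 75·(315 + j146)/(75 + j615)

Z_in ≈ 22.2 − j35.7 Ω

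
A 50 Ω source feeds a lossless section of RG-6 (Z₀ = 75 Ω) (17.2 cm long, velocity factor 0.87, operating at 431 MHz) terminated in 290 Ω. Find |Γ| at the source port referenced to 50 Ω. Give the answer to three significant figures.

λ = v/f = 0.87·c / 431 MHz = 0.606 m
βl = 2π·l/λ = 2π × 0.284 = 102°
tan(βl) = -4.61
Z_in = Z_0·(Z_L + jZ_0·tanβl)/(Z_0 + jZ_L·tanβl) = 20.2 + j15.1 Ω
Γ_s = (Z_in − Z_s)/(Z_in + Z_s) = (-29.8 + j15.1)/(70.2 + j15.1), |Γ_s| = 0.465

|Γ| ≈ 0.465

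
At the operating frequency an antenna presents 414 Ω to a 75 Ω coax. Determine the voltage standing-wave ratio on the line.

For a purely resistive load, VSWR = R_L/Z_0 or Z_0/R_L (whichever > 1) = 414/75

VSWR ≈ 5.52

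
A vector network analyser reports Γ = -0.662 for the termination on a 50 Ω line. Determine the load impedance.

Z_L ≈ 10.2 Ω

Z_L = Z_0·(1 + Γ)/(1 − Γ) = 50·(0.338)/(1.66)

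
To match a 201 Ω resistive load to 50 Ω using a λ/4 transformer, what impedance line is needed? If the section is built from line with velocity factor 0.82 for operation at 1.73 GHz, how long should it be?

Z_qwt = √(Z_0·R_L) = √(50 × 201) = √10050
λ = 0.82·c/f = 0.142 m, so l = λ/4 = 0.0355 m

Z_qwt ≈ 100 Ω; length ≈ 3.55 cm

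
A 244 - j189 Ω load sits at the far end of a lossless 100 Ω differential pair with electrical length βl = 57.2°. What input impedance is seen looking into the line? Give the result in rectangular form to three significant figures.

Z_in ≈ 27.9 − j35.5 Ω

tan(βl) = tan(57.2°) = 1.55
Z_in = Z_0·(Z_L + jZ_0·tanβl)/(Z_0 + jZ_L·tanβl)
     = 100·(244 − j33.8)/(393 + j379)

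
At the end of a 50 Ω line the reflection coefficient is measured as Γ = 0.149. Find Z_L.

Z_L ≈ 67.5 Ω

Z_L = Z_0·(1 + Γ)/(1 − Γ) = 50·(1.15)/(0.851)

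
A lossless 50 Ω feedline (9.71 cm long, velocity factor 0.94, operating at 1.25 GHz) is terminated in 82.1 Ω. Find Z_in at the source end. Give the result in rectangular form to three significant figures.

Z_in ≈ 63 + j24.9 Ω

λ = v/f = 0.94·c / 1.25 GHz = 0.226 m
βl = 2π·l/λ = 2π × 0.43 = 155°
tan(βl) = tan(155°) = -0.467
Z_in = Z_0·(Z_L + jZ_0·tanβl)/(Z_0 + jZ_L·tanβl)
     = 50·(82.1 − j23.4)/(50 − j38.4)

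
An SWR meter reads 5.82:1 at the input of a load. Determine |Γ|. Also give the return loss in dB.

|Γ| ≈ 0.707; return loss ≈ 3.01 dB

|Γ| = (S − 1)/(S + 1) = (5.82 − 1)/(5.82 + 1) = 4.82/6.82
RL = −20·log₁₀|Γ| = −20·log₁₀(0.707)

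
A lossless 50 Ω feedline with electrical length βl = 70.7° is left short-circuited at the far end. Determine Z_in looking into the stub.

Z_in ≈ +j143 Ω

tan(βl) = 2.86
For a short-circuited stub, Z_in = jZ_0·tan(βl)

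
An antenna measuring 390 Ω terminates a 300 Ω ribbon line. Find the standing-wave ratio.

VSWR ≈ 1.3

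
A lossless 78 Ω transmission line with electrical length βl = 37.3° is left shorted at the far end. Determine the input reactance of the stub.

tan(βl) = 0.762
For a shorted stub, Z_in = jZ_0·tan(βl)

X_in ≈ 59.4 Ω (inductive)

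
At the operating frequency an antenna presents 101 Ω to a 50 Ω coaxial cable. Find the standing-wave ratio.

VSWR ≈ 2.02

For a purely resistive load, VSWR = R_L/Z_0 or Z_0/R_L (whichever > 1) = 101/50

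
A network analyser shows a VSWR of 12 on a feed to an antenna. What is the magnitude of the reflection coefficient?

|Γ| = (S − 1)/(S + 1) = (12 − 1)/(12 + 1) = 11/13

|Γ| ≈ 0.846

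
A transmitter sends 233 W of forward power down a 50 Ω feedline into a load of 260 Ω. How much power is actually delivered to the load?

P_delivered ≈ 126 W

Γ = (260 − 50)/(260 + 50) = 0.677
|Γ|² = 0.459
P_refl = |Γ|²·P_inc = 107 W, P_del = (1 − |Γ|²)·P_inc = 126 W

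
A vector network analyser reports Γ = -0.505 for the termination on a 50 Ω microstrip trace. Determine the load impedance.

Z_L ≈ 16.4 Ω

Z_L = Z_0·(1 + Γ)/(1 − Γ) = 50·(0.495)/(1.5)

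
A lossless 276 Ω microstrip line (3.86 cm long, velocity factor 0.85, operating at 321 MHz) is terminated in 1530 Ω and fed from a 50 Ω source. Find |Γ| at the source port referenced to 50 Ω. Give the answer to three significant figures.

|Γ| ≈ 0.931

λ = v/f = 0.85·c / 321 MHz = 0.794 m
βl = 2π·l/λ = 2π × 0.0486 = 17.5°
tan(βl) = 0.315
Z_in = Z_0·(Z_L + jZ_0·tanβl)/(Z_0 + jZ_L·tanβl) = 415 − j638 Ω
Γ_s = (Z_in − Z_s)/(Z_in + Z_s) = (365 − j638)/(465 − j638), |Γ_s| = 0.931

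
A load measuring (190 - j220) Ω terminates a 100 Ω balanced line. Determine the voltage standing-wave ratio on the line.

Γ = (Z_L − Z_0)/(Z_L + Z_0) = (90 − j220)/(290 − j220)
|Γ| = 238/364 = 0.653
VSWR = (1 + |Γ|)/(1 − |Γ|) = 1.65/0.347

VSWR ≈ 4.76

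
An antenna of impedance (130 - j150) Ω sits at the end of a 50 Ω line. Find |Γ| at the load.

|Γ| ≈ 0.726

Γ = (Z_L − Z_0)/(Z_L + Z_0) = (80 − j150)/(180 − j150)
|Γ| = 170/234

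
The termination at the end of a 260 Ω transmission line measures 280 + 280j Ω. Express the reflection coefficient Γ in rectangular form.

Γ ≈ 0.241 + j0.394

Γ = (Z_L − Z_0)/(Z_L + Z_0) = (20 + j280)/(540 + j280)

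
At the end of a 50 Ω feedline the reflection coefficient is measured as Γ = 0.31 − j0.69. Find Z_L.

Z_L = Z_0·(1 + Γ)/(1 − Γ) = 50·(1.31 − j0.69)/(0.69 + j0.69)

Z_L ≈ 22.5 − j72.5 Ω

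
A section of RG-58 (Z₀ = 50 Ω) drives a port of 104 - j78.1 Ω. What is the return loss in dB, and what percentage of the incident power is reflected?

Γ = (54 − j78.1)/(154 − j78.1), |Γ| = 0.55
RL = −20·log₁₀(0.55) = 5.19 dB
P_refl/P_inc = |Γ|² = 0.302

RL ≈ 5.19 dB; 30.2% of incident power reflected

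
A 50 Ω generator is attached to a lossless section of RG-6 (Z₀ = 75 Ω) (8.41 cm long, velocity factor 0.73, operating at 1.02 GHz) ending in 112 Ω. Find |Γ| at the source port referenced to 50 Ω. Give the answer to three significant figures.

|Γ| ≈ 0.306

λ = v/f = 0.73·c / 1.02 GHz = 0.215 m
βl = 2π·l/λ = 2π × 0.392 = 141°
tan(βl) = -0.809
Z_in = Z_0·(Z_L + jZ_0·tanβl)/(Z_0 + jZ_L·tanβl) = 75.3 + j30.3 Ω
Γ_s = (Z_in − Z_s)/(Z_in + Z_s) = (25.3 + j30.3)/(125 + j30.3), |Γ_s| = 0.306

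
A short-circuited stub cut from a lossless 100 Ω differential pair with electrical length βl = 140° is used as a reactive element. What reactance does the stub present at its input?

tan(βl) = -0.839
For a short-circuited stub, Z_in = jZ_0·tan(βl)

X_in ≈ -83.9 Ω (capacitive)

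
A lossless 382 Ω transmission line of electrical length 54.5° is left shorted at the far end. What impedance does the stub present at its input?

tan(βl) = 1.4
For a shorted stub, Z_in = jZ_0·tan(βl)

Z_in ≈ +j536 Ω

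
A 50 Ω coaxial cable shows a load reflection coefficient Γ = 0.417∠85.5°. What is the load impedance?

Z_L = Z_0·(1 + Γ)/(1 − Γ) = 50·(1.03 + j0.416)/(0.967 − j0.416)

Z_L ≈ 37.3 + j37.5 Ω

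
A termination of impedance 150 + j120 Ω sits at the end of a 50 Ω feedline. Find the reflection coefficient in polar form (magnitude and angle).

Γ ≈ 0.67 ∠ 19.2°

Γ = (Z_L − Z_0)/(Z_L + Z_0) = (100 + j120)/(200 + j120)
|Γ| = 156/233 = 0.67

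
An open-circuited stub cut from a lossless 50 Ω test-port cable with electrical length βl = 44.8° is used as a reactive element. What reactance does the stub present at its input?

tan(βl) = 0.993
For an open-circuited stub, Z_in = −jZ_0·cot(βl) = −jZ_0/tan(βl)

X_in ≈ -50.4 Ω (capacitive)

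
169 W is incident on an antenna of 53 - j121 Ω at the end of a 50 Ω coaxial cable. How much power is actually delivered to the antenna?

|Γ| = |(3 − j121)/(103 − j121)| = 0.762
|Γ|² = 0.58
P_refl = |Γ|²·P_inc = 98.1 W, P_del = (1 − |Γ|²)·P_inc = 70.9 W

P_delivered ≈ 70.9 W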